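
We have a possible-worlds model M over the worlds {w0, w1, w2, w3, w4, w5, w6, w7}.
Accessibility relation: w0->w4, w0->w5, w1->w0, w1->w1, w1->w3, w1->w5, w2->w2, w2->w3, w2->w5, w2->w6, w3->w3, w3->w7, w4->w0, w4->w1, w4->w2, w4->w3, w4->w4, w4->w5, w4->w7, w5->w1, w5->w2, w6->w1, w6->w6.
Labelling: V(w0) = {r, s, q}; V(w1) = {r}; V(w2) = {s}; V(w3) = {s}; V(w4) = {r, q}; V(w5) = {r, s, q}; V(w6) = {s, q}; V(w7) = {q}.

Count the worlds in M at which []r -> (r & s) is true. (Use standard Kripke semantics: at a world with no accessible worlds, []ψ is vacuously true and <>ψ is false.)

Recall that []ψ holds at a world iff ψ holds at every accessible world, and <>ψ holds iff ψ holds at some accessible world.
Let φ = []r -> (r & s). Evaluate φ at each world:
  w0 (successors {w4, w5}): φ is true.
  w1 (successors {w0, w1, w3, w5}): φ is true.
  w2 (successors {w2, w3, w5, w6}): φ is true.
  w3 (successors {w3, w7}): φ is true.
  w4 (successors {w0, w1, w2, w3, w4, w5, w7}): φ is true.
  w5 (successors {w1, w2}): φ is true.
  w6 (successors {w1, w6}): φ is true.
  w7 (successors ∅): φ is false.
For instance, at w1:
  At w1: []r is false, r & s is false, so []r -> (r & s) is true.
    At w1: []r requires r at every successor {w0, w1, w3, w5}.
      r fails at w3, so []r is false at w1.
Satisfying worlds: {w0, w1, w2, w3, w4, w5, w6}

7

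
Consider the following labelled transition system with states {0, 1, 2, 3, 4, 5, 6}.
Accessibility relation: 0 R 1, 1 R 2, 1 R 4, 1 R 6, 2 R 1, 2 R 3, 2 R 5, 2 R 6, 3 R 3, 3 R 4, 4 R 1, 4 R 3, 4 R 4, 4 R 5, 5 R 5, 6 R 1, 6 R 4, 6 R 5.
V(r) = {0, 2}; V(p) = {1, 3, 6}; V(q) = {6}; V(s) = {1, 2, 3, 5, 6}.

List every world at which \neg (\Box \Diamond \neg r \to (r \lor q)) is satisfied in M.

1, 3, 4, 5

Recall that \Box ψ holds at a world iff ψ holds at every accessible world, and \Diamond ψ holds iff ψ holds at some accessible world.
Let φ = \neg (\Box \Diamond \neg r \to (r \lor q)). Evaluate φ at each world:
  0 (successors {1}): φ is false.
  1 (successors {2, 4, 6}): φ is true.
  2 (successors {1, 3, 5, 6}): φ is false.
  3 (successors {3, 4}): φ is true.
  4 (successors {1, 3, 4, 5}): φ is true.
  5 (successors {5}): φ is true.
  6 (successors {1, 4, 5}): φ is false.
For instance, at 1:
  At 1: \Box \Diamond \neg r \to (r \lor q) is false, so \neg (\Box \Diamond \neg r \to (r \lor q)) is true.
    At 1: \Box \Diamond \neg r is true, r \lor q is false, so \Box \Diamond \neg r \to (r \lor q) is false.
      At 1: \Box \Diamond \neg r requires \Diamond \neg r at every successor {2, 4, 6}.
        At 2: \Diamond \neg r is true.
        At 4: \Diamond \neg r is true.
        At 6: \Diamond \neg r is true.
      So \Box \Diamond \neg r is true at 1.
Satisfying worlds: {1, 3, 4, 5}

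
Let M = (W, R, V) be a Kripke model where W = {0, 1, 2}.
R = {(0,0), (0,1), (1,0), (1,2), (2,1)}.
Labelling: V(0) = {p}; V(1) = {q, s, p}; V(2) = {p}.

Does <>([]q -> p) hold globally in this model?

Let φ = <>([]q -> p). Evaluate φ at each world:
  0 (successors {0, 1}): φ is true.
  1 (successors {0, 2}): φ is true.
  2 (successors {1}): φ is true.
For instance, at 0:
  At 0: <>([]q -> p) requires []q -> p at some successor in {0, 1}.
    []q -> p holds at 0, so <>([]q -> p) is true at 0.
      At 0: []q is false, p is true, so []q -> p is true.

Yes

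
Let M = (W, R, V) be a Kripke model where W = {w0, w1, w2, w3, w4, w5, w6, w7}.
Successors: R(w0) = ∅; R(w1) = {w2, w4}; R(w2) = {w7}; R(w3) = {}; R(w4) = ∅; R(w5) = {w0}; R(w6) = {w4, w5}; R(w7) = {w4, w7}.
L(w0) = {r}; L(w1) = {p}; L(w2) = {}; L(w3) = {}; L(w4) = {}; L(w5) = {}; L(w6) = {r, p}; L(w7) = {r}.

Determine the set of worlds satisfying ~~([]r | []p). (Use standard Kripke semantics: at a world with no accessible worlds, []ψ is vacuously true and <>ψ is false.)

w0, w2, w3, w4, w5

Recall that []ψ holds at a world iff ψ holds at every accessible world, and <>ψ holds iff ψ holds at some accessible world.
Let φ = ~~([]r | []p). Evaluate φ at each world:
  w0 (successors ∅): φ is true.
  w1 (successors {w2, w4}): φ is false.
  w2 (successors {w7}): φ is true.
  w3 (successors ∅): φ is true.
  w4 (successors ∅): φ is true.
  w5 (successors {w0}): φ is true.
  w6 (successors {w4, w5}): φ is false.
  w7 (successors {w4, w7}): φ is false.
For instance, at w2:
  At w2: ~([]r | []p) is false, so ~~([]r | []p) is true.
    At w2: []r | []p is true, so ~([]r | []p) is false.
      At w2: []r is true, []p is false, so []r | []p is true.
Satisfying worlds: {w0, w2, w3, w4, w5}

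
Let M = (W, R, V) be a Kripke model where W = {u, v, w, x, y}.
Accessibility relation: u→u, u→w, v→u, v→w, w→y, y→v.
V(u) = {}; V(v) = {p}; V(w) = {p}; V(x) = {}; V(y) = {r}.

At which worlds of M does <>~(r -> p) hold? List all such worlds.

w

Let φ = <>~(r -> p). Evaluate φ at each world:
  u (successors {u, w}): φ is false.
  v (successors {u, w}): φ is false.
  w (successors {y}): φ is true.
  x (successors ∅): φ is false.
  y (successors {v}): φ is false.
For instance, at v:
  At v: <>~(r -> p) requires ~(r -> p) at some successor in {u, w}.
    At u: ~(r -> p) is false.
    At w: ~(r -> p) is false.
  So <>~(r -> p) is false at v.
Satisfying worlds: {w}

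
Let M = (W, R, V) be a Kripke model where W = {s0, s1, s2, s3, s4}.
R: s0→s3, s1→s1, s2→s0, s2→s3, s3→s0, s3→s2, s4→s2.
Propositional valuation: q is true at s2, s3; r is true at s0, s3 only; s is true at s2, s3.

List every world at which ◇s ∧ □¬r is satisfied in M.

Let φ = ◇s ∧ □¬r. Evaluate φ at each world:
  s0 (successors {s3}): φ is false.
  s1 (successors {s1}): φ is false.
  s2 (successors {s0, s3}): φ is false.
  s3 (successors {s0, s2}): φ is false.
  s4 (successors {s2}): φ is true.
For instance, at s3:
  At s3: ◇s is true, □¬r is false, so ◇s ∧ □¬r is false.
    At s3: ◇s requires s at some successor in {s0, s2}.
      s holds at s2, so ◇s is true at s3.
    At s3: □¬r requires ¬r at every successor {s0, s2}.
      ¬r fails at s0, so □¬r is false at s3.
Satisfying worlds: {s4}

s4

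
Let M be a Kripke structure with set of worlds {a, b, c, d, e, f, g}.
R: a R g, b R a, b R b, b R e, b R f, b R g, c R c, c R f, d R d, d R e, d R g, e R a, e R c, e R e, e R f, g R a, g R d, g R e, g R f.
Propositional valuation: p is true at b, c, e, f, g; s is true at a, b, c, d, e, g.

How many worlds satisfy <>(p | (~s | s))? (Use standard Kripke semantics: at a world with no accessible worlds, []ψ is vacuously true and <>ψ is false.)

Let φ = <>(p | (~s | s)). Evaluate φ at each world:
  a (successors {g}): φ is true.
  b (successors {a, b, e, f, g}): φ is true.
  c (successors {c, f}): φ is true.
  d (successors {d, e, g}): φ is true.
  e (successors {a, c, e, f}): φ is true.
  f (successors ∅): φ is false.
  g (successors {a, d, e, f}): φ is true.
For instance, at g:
  At g: <>(p | (~s | s)) requires p | (~s | s) at some successor in {a, d, e, f}.
    p | (~s | s) holds at a, so <>(p | (~s | s)) is true at g.
Satisfying worlds: {a, b, c, d, e, g}

6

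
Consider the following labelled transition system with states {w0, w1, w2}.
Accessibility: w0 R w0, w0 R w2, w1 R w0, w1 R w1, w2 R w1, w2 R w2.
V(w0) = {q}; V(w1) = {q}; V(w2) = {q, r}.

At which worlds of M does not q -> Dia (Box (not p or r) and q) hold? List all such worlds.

Recall that Box ψ holds at a world iff ψ holds at every accessible world, and Dia ψ holds iff ψ holds at some accessible world.
Let φ = not q -> Dia (Box (not p or r) and q). Evaluate φ at each world:
  w0 (successors {w0, w2}): φ is true.
  w1 (successors {w0, w1}): φ is true.
  w2 (successors {w1, w2}): φ is true.
For instance, at w2:
  At w2: not q is false, Dia (Box (not p or r) and q) is true, so not q -> Dia (Box (not p or r) and q) is true.
    At w2: Dia (Box (not p or r) and q) requires Box (not p or r) and q at some successor in {w1, w2}.
      Box (not p or r) and q holds at w1, so Dia (Box (not p or r) and q) is true at w2.
Satisfying worlds: {w0, w1, w2}

w0, w1, w2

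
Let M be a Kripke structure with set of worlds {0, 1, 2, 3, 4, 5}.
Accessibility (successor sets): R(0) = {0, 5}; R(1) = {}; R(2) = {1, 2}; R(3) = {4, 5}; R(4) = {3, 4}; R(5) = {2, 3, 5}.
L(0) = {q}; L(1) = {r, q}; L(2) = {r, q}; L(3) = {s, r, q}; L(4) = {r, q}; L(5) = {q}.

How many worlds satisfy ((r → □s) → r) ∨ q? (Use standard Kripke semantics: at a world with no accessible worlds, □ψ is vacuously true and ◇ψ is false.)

Let φ = ((r → □s) → r) ∨ q. Evaluate φ at each world:
  0 (successors {0, 5}): φ is true.
  1 (successors ∅): φ is true.
  2 (successors {1, 2}): φ is true.
  3 (successors {4, 5}): φ is true.
  4 (successors {3, 4}): φ is true.
  5 (successors {2, 3, 5}): φ is true.
For instance, at 3:
  At 3: (r → □s) → r is true, q is true, so ((r → □s) → r) ∨ q is true.
    At 3: r → □s is false, r is true, so (r → □s) → r is true.
      At 3: r is true, □s is false, so r → □s is false.
Satisfying worlds: {0, 1, 2, 3, 4, 5}

6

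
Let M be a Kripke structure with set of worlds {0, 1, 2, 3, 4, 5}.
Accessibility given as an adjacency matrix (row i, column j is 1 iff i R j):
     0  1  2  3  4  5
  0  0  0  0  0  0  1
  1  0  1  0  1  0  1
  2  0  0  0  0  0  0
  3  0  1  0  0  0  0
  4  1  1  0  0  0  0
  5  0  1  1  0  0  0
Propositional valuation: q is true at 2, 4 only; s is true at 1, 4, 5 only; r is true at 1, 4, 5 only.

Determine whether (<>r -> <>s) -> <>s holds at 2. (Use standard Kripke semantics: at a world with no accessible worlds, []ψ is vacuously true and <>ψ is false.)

At 2: <>r -> <>s is true, <>s is false, so (<>r -> <>s) -> <>s is false.
  At 2: <>r is false, <>s is false, so <>r -> <>s is true.
    At 2: no accessible worlds, so <>r is false.
    At 2: no accessible worlds, so <>s is false.
  At 2: no accessible worlds, so <>s is false.

No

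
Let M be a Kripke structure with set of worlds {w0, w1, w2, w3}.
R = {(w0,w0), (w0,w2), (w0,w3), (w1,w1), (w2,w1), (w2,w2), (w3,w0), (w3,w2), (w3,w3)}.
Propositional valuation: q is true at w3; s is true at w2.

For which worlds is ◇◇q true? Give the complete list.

Recall that ◇ψ holds at a world iff ψ holds at some accessible world.
Let φ = ◇◇q. Evaluate φ at each world:
  w0 (successors {w0, w2, w3}): φ is true.
  w1 (successors {w1}): φ is false.
  w2 (successors {w1, w2}): φ is false.
  w3 (successors {w0, w2, w3}): φ is true.
For instance, at w3:
  At w3: ◇◇q requires ◇q at some successor in {w0, w2, w3}.
    ◇q holds at w0, so ◇◇q is true at w3.
      At w0: ◇q requires q at some successor in {w0, w2, w3}.
        q holds at w3, so ◇q is true at w0.
Satisfying worlds: {w0, w3}

w0, w3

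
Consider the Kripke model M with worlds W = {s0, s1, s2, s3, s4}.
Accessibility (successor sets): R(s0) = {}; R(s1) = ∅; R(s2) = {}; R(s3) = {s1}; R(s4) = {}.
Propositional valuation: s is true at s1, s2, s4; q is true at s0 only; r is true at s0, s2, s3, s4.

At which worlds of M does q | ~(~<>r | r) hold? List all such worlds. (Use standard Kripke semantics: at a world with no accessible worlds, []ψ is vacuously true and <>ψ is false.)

s0

Let φ = q | ~(~<>r | r). Evaluate φ at each world:
  s0 (successors ∅): φ is true.
  s1 (successors ∅): φ is false.
  s2 (successors ∅): φ is false.
  s3 (successors {s1}): φ is false.
  s4 (successors ∅): φ is false.
For instance, at s3:
  At s3: q is false, ~(~<>r | r) is false, so q | ~(~<>r | r) is false.
    At s3: ~<>r | r is true, so ~(~<>r | r) is false.
      At s3: ~<>r is true, r is true, so ~<>r | r is true.
Satisfying worlds: {s0}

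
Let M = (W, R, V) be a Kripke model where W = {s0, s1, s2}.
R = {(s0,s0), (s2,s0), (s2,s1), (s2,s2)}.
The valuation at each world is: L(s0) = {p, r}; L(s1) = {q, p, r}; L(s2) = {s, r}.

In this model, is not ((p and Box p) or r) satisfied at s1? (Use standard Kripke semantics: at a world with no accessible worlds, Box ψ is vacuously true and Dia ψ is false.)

At s1: (p and Box p) or r is true, so not ((p and Box p) or r) is false.
  At s1: p and Box p is true, r is true, so (p and Box p) or r is true.
    At s1: p is true, Box p is true, so p and Box p is true.
      At s1: no accessible worlds, so Box p holds vacuously.

No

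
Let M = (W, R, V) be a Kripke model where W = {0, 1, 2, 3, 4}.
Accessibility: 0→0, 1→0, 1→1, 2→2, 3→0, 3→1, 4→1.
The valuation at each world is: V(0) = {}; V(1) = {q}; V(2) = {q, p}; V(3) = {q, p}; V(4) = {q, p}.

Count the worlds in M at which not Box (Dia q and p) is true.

4

Let φ = not Box (Dia q and p). Evaluate φ at each world:
  0 (successors {0}): φ is true.
  1 (successors {0, 1}): φ is true.
  2 (successors {2}): φ is false.
  3 (successors {0, 1}): φ is true.
  4 (successors {1}): φ is true.
For instance, at 3:
  At 3: Box (Dia q and p) is false, so not Box (Dia q and p) is true.
    At 3: Box (Dia q and p) requires Dia q and p at every successor {0, 1}.
      Dia q and p fails at 0, so Box (Dia q and p) is false at 3.
Satisfying worlds: {0, 1, 3, 4}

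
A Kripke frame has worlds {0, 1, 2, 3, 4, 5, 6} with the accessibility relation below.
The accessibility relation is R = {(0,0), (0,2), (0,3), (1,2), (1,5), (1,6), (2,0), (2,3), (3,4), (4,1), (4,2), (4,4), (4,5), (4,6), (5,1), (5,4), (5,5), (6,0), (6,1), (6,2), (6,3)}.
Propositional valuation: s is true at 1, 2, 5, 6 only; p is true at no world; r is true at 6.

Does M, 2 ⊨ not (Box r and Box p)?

At 2: Box r and Box p is false, so not (Box r and Box p) is true.
  At 2: Box r is false, Box p is false, so Box r and Box p is false.
    At 2: Box r requires r at every successor {0, 3}.
      r fails at 0, so Box r is false at 2.
    At 2: Box p requires p at every successor {0, 3}.
      p fails at 0, so Box p is false at 2.

Yes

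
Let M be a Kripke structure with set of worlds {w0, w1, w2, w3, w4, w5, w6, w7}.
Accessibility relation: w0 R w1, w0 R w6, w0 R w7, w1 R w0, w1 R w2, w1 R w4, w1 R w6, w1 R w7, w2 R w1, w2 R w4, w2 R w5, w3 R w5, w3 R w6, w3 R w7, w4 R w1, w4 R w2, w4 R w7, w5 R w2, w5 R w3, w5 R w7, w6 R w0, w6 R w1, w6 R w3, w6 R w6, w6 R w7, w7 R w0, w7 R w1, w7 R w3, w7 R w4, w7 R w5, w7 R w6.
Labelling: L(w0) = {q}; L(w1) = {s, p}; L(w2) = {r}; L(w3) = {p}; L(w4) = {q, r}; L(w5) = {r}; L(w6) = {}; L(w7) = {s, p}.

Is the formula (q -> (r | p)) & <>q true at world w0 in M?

No

At w0: q -> (r | p) is false, <>q is false, so (q -> (r | p)) & <>q is false.
  At w0: <>q requires q at some successor in {w1, w6, w7}.
    At w1: q is false.
    At w6: q is false.
    At w7: q is false.
  So <>q is false at w0.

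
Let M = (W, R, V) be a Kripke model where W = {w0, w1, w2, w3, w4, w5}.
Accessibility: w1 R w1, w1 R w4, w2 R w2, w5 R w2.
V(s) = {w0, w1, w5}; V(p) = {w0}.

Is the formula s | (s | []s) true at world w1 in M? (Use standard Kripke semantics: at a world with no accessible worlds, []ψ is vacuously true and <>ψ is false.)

Yes

At w1: s is true, s | []s is true, so s | (s | []s) is true.
  At w1: s is true, []s is false, so s | []s is true.
    At w1: []s requires s at every successor {w1, w4}.
      s fails at w4, so []s is false at w1.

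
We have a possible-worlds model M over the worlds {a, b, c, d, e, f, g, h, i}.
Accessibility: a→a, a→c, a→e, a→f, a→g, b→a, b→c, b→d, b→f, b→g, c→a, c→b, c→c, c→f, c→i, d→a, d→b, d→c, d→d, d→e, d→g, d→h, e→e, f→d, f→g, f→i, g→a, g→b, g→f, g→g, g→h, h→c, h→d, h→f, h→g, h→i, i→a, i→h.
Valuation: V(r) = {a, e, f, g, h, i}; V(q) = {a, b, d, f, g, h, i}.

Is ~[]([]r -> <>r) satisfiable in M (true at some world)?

No

Let φ = ~[]([]r -> <>r). Evaluate φ at each world:
  a (successors {a, c, e, f, g}): φ is false.
  b (successors {a, c, d, f, g}): φ is false.
  c (successors {a, b, c, f, i}): φ is false.
  d (successors {a, b, c, d, e, g, h}): φ is false.
  e (successors {e}): φ is false.
  f (successors {d, g, i}): φ is false.
  g (successors {a, b, f, g, h}): φ is false.
  h (successors {c, d, f, g, i}): φ is false.
  i (successors {a, h}): φ is false.
For instance, at e:
  At e: []([]r -> <>r) is true, so ~[]([]r -> <>r) is false.
    At e: []([]r -> <>r) requires []r -> <>r at every successor {e}.
      At e: []r -> <>r is true.
    So []([]r -> <>r) is true at e.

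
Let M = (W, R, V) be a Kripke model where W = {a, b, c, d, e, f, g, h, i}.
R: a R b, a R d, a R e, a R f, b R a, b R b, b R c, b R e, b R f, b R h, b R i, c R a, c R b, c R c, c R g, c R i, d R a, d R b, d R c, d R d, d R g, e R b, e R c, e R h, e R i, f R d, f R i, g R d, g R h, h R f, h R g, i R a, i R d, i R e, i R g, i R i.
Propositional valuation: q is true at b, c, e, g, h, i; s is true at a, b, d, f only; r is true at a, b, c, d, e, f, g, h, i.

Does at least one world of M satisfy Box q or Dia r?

Let φ = Box q or Dia r. Evaluate φ at each world:
  a (successors {b, d, e, f}): φ is true.
  b (successors {a, b, c, e, f, h, i}): φ is true.
  c (successors {a, b, c, g, i}): φ is true.
  d (successors {a, b, c, d, g}): φ is true.
  e (successors {b, c, h, i}): φ is true.
  f (successors {d, i}): φ is true.
  g (successors {d, h}): φ is true.
  h (successors {f, g}): φ is true.
  i (successors {a, d, e, g, i}): φ is true.
Detail at a (witness):
  At a: Box q is false, Dia r is true, so Box q or Dia r is true.
    At a: Box q requires q at every successor {b, d, e, f}.
      q fails at d, so Box q is false at a.
    At a: Dia r requires r at some successor in {b, d, e, f}.
      r holds at b, so Dia r is true at a.

Yes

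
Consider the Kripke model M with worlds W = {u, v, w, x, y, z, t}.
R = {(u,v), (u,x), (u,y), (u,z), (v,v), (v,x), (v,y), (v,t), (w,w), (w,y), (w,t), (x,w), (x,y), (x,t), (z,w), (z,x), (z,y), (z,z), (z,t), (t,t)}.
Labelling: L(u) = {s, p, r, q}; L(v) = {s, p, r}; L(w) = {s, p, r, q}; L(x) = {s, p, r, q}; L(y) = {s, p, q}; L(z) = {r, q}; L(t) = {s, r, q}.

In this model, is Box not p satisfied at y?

At y: no accessible worlds, so Box not p holds vacuously.

Yes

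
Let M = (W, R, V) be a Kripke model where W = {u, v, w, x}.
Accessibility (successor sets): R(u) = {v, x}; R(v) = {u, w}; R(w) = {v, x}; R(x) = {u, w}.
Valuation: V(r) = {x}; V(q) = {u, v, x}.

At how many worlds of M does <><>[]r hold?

0

Let φ = <><>[]r. Evaluate φ at each world:
  u (successors {v, x}): φ is false.
  v (successors {u, w}): φ is false.
  w (successors {v, x}): φ is false.
  x (successors {u, w}): φ is false.
For instance, at u:
  At u: <><>[]r requires <>[]r at some successor in {v, x}.
    At v: <>[]r is false.
    At x: <>[]r is false.
  So <><>[]r is false at u.
Satisfying worlds: none.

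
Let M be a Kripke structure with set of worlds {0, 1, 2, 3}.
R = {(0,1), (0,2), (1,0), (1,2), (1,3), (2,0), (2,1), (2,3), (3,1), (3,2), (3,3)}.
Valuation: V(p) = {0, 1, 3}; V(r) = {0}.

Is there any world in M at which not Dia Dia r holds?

No

Let φ = not Dia Dia r. Evaluate φ at each world:
  0 (successors {1, 2}): φ is false.
  1 (successors {0, 2, 3}): φ is false.
  2 (successors {0, 1, 3}): φ is false.
  3 (successors {1, 2, 3}): φ is false.
For instance, at 0:
  At 0: Dia Dia r is true, so not Dia Dia r is false.
    At 0: Dia Dia r requires Dia r at some successor in {1, 2}.
      Dia r holds at 1, so Dia Dia r is true at 0.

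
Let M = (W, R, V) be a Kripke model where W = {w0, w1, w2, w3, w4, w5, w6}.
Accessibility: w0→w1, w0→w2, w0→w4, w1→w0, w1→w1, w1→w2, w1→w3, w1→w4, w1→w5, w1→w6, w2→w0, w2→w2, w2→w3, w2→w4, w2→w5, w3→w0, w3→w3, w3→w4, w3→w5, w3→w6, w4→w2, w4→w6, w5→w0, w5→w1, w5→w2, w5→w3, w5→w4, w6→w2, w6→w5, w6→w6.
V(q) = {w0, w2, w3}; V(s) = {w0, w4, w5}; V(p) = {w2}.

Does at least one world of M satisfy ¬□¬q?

Yes

Let φ = ¬□¬q. Evaluate φ at each world:
  w0 (successors {w1, w2, w4}): φ is true.
  w1 (successors {w0, w1, w2, w3, w4, w5, w6}): φ is true.
  w2 (successors {w0, w2, w3, w4, w5}): φ is true.
  w3 (successors {w0, w3, w4, w5, w6}): φ is true.
  w4 (successors {w2, w6}): φ is true.
  w5 (successors {w0, w1, w2, w3, w4}): φ is true.
  w6 (successors {w2, w5, w6}): φ is true.
Detail at w0 (witness):
  At w0: □¬q is false, so ¬□¬q is true.
    At w0: □¬q requires ¬q at every successor {w1, w2, w4}.
      ¬q fails at w2, so □¬q is false at w0.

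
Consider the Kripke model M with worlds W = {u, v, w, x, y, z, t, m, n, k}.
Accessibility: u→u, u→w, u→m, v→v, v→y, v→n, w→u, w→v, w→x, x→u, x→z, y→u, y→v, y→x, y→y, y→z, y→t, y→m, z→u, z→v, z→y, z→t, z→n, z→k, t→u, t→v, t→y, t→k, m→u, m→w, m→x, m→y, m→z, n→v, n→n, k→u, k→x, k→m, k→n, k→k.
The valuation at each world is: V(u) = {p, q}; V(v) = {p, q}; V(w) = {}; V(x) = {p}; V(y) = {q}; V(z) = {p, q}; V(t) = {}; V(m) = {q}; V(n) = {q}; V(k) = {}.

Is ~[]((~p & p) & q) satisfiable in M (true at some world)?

Let φ = ~[]((~p & p) & q). Evaluate φ at each world:
  u (successors {u, w, m}): φ is true.
  v (successors {v, y, n}): φ is true.
  w (successors {u, v, x}): φ is true.
  x (successors {u, z}): φ is true.
  y (successors {u, v, x, y, z, t, m}): φ is true.
  z (successors {u, v, y, t, n, k}): φ is true.
  t (successors {u, v, y, k}): φ is true.
  m (successors {u, w, x, y, z}): φ is true.
  n (successors {v, n}): φ is true.
  k (successors {u, x, m, n, k}): φ is true.
Detail at u (witness):
  At u: []((~p & p) & q) is false, so ~[]((~p & p) & q) is true.
    At u: []((~p & p) & q) requires (~p & p) & q at every successor {u, w, m}.
      (~p & p) & q fails at u, so []((~p & p) & q) is false at u.

Yes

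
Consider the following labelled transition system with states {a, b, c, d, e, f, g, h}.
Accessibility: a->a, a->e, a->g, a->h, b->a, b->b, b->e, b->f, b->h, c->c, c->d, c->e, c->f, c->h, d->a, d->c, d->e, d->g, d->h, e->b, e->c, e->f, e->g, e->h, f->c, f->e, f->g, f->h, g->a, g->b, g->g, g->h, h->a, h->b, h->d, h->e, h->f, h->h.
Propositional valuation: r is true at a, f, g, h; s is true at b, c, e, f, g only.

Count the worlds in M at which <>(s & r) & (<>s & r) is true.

Let φ = <>(s & r) & (<>s & r). Evaluate φ at each world:
  a (successors {a, e, g, h}): φ is true.
  b (successors {a, b, e, f, h}): φ is false.
  c (successors {c, d, e, f, h}): φ is false.
  d (successors {a, c, e, g, h}): φ is false.
  e (successors {b, c, f, g, h}): φ is false.
  f (successors {c, e, g, h}): φ is true.
  g (successors {a, b, g, h}): φ is true.
  h (successors {a, b, d, e, f, h}): φ is true.
For instance, at c:
  At c: <>(s & r) is true, <>s & r is false, so <>(s & r) & (<>s & r) is false.
    At c: <>(s & r) requires s & r at some successor in {c, d, e, f, h}.
      s & r holds at f, so <>(s & r) is true at c.
    At c: <>s is true, r is false, so <>s & r is false.
      At c: <>s requires s at some successor in {c, d, e, f, h}.
        s holds at c, so <>s is true at c.
Satisfying worlds: {a, f, g, h}

4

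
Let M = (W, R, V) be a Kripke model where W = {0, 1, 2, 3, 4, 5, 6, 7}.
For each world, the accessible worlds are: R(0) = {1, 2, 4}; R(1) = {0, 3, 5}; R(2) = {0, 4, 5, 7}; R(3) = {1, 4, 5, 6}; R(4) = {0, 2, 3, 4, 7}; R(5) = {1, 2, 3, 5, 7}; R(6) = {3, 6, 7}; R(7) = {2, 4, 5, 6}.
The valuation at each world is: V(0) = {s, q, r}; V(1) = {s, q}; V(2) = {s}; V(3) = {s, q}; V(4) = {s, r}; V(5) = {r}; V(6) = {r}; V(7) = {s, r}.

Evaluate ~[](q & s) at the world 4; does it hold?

Yes

At 4: [](q & s) is false, so ~[](q & s) is true.
  At 4: [](q & s) requires q & s at every successor {0, 2, 3, 4, 7}.
    q & s fails at 2, so [](q & s) is false at 4.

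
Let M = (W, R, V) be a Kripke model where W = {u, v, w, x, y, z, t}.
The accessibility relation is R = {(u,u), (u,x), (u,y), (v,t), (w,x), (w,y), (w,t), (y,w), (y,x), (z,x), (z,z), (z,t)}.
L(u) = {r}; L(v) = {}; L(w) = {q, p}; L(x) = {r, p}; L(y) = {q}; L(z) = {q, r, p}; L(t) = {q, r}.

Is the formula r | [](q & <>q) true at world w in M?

No

At w: r is false, [](q & <>q) is false, so r | [](q & <>q) is false.
  At w: [](q & <>q) requires q & <>q at every successor {x, y, t}.
    q & <>q fails at x, so [](q & <>q) is false at w.
      At x: q is false, <>q is false, so q & <>q is false.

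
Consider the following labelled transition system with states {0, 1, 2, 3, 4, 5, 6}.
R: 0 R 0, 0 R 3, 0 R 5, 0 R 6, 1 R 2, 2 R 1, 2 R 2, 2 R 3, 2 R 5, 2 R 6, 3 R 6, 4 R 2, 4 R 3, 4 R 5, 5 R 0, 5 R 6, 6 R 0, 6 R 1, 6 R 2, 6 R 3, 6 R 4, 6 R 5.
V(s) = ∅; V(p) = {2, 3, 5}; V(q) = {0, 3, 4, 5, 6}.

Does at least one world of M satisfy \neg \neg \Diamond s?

No

Let φ = \neg \neg \Diamond s. Evaluate φ at each world:
  0 (successors {0, 3, 5, 6}): φ is false.
  1 (successors {2}): φ is false.
  2 (successors {1, 2, 3, 5, 6}): φ is false.
  3 (successors {6}): φ is false.
  4 (successors {2, 3, 5}): φ is false.
  5 (successors {0, 6}): φ is false.
  6 (successors {0, 1, 2, 3, 4, 5}): φ is false.
For instance, at 1:
  At 1: \neg \Diamond s is true, so \neg \neg \Diamond s is false.
    At 1: \Diamond s is false, so \neg \Diamond s is true.
      At 1: \Diamond s requires s at some successor in {2}.
        At 2: s is false.
      So \Diamond s is false at 1.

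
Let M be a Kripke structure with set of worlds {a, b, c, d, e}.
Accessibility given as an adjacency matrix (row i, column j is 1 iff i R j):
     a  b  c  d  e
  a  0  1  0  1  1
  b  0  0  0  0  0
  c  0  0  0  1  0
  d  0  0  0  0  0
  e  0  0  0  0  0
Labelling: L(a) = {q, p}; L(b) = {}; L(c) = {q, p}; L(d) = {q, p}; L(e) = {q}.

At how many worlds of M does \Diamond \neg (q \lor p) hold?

1

Let φ = \Diamond \neg (q \lor p). Evaluate φ at each world:
  a (successors {b, d, e}): φ is true.
  b (successors ∅): φ is false.
  c (successors {d}): φ is false.
  d (successors ∅): φ is false.
  e (successors ∅): φ is false.
For instance, at a:
  At a: \Diamond \neg (q \lor p) requires \neg (q \lor p) at some successor in {b, d, e}.
    \neg (q \lor p) holds at b, so \Diamond \neg (q \lor p) is true at a.
Satisfying worlds: {a}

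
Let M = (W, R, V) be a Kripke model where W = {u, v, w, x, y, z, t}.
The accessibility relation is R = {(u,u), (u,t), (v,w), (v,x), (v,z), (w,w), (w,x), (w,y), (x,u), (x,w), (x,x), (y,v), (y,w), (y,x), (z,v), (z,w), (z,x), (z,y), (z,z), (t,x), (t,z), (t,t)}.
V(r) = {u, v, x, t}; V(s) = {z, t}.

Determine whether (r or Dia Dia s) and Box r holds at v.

At v: r or Dia Dia s is true, Box r is false, so (r or Dia Dia s) and Box r is false.
  At v: r is true, Dia Dia s is true, so r or Dia Dia s is true.
    At v: Dia Dia s requires Dia s at some successor in {w, x, z}.
      Dia s holds at z, so Dia Dia s is true at v.
  At v: Box r requires r at every successor {w, x, z}.
    r fails at w, so Box r is false at v.

No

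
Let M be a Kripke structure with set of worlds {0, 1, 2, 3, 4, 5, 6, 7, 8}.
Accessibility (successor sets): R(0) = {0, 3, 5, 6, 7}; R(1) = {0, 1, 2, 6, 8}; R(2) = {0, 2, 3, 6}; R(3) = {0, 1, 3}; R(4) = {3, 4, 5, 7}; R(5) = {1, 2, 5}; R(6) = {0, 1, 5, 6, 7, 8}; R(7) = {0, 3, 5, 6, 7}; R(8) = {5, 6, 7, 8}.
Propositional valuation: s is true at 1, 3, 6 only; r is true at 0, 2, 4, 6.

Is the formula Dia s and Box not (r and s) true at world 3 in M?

Yes

At 3: Dia s is true, Box not (r and s) is true, so Dia s and Box not (r and s) is true.
  At 3: Dia s requires s at some successor in {0, 1, 3}.
    s holds at 1, so Dia s is true at 3.
  At 3: Box not (r and s) requires not (r and s) at every successor {0, 1, 3}.
    At 0: not (r and s) is true.
    At 1: not (r and s) is true.
    At 3: not (r and s) is true.
  So Box not (r and s) is true at 3.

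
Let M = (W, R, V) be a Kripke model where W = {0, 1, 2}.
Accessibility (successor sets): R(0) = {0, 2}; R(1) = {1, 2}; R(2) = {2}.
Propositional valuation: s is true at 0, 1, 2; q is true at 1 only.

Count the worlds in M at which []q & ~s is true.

0

Let φ = []q & ~s. Evaluate φ at each world:
  0 (successors {0, 2}): φ is false.
  1 (successors {1, 2}): φ is false.
  2 (successors {2}): φ is false.
For instance, at 0:
  At 0: []q is false, ~s is false, so []q & ~s is false.
    At 0: []q requires q at every successor {0, 2}.
      q fails at 0, so []q is false at 0.
Satisfying worlds: none.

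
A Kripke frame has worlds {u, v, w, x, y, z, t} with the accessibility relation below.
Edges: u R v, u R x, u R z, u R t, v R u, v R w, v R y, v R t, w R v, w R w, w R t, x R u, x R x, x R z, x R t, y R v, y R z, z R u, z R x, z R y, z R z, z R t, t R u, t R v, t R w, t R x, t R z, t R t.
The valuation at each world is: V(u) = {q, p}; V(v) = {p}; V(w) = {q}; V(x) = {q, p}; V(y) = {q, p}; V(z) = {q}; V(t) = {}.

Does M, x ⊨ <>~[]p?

At x: <>~[]p requires ~[]p at some successor in {u, x, z, t}.
  ~[]p holds at u, so <>~[]p is true at x.
    At u: []p is false, so ~[]p is true.
      At u: []p requires p at every successor {v, x, z, t}.
        p fails at z, so []p is false at u.

Yes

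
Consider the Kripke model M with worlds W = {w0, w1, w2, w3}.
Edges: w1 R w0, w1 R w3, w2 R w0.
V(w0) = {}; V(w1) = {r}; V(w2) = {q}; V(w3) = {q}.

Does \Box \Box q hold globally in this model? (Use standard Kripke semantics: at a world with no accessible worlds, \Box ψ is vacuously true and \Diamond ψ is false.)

Yes

Let φ = \Box \Box q. Evaluate φ at each world:
  w0 (successors ∅): φ is true.
  w1 (successors {w0, w3}): φ is true.
  w2 (successors {w0}): φ is true.
  w3 (successors ∅): φ is true.
For instance, at w2:
  At w2: \Box \Box q requires \Box q at every successor {w0}.
      At w0: no accessible worlds, so \Box q holds vacuously.
  So \Box \Box q is true at w2.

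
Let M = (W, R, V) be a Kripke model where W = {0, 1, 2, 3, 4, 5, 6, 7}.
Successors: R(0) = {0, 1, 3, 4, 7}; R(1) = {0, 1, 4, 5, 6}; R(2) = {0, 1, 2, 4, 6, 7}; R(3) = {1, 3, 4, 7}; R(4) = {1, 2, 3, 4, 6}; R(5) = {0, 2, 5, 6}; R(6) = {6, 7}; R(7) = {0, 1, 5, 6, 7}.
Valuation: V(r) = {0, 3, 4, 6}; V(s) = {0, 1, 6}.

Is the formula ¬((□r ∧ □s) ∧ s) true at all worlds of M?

Yes

Let φ = ¬((□r ∧ □s) ∧ s). Evaluate φ at each world:
  0 (successors {0, 1, 3, 4, 7}): φ is true.
  1 (successors {0, 1, 4, 5, 6}): φ is true.
  2 (successors {0, 1, 2, 4, 6, 7}): φ is true.
  3 (successors {1, 3, 4, 7}): φ is true.
  4 (successors {1, 2, 3, 4, 6}): φ is true.
  5 (successors {0, 2, 5, 6}): φ is true.
  6 (successors {6, 7}): φ is true.
  7 (successors {0, 1, 5, 6, 7}): φ is true.
For instance, at 2:
  At 2: (□r ∧ □s) ∧ s is false, so ¬((□r ∧ □s) ∧ s) is true.
    At 2: □r ∧ □s is false, s is false, so (□r ∧ □s) ∧ s is false.
      At 2: □r is false, □s is false, so □r ∧ □s is false.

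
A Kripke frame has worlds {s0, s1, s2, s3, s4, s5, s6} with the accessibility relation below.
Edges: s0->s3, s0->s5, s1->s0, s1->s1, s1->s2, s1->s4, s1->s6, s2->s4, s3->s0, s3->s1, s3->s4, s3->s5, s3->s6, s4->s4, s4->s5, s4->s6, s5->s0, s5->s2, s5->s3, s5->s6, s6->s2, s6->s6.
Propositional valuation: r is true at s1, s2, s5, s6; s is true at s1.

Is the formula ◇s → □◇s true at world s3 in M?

No

At s3: ◇s is true, □◇s is false, so ◇s → □◇s is false.
  At s3: ◇s requires s at some successor in {s0, s1, s4, s5, s6}.
    s holds at s1, so ◇s is true at s3.
  At s3: □◇s requires ◇s at every successor {s0, s1, s4, s5, s6}.
    ◇s fails at s0, so □◇s is false at s3.
      At s0: ◇s requires s at some successor in {s3, s5}.
        At s3: s is false.
        At s5: s is false.
      So ◇s is false at s0.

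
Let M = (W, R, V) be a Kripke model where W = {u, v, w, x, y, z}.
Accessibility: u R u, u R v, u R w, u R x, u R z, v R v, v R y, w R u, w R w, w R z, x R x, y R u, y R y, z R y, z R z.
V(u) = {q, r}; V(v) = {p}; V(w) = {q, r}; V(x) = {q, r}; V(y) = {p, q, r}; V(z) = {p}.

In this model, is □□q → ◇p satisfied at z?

Yes

At z: □□q is false, ◇p is true, so □□q → ◇p is true.
  At z: □□q requires □q at every successor {y, z}.
    □q fails at z, so □□q is false at z.
      At z: □q requires q at every successor {y, z}.
        q fails at z, so □q is false at z.
  At z: ◇p requires p at some successor in {y, z}.
    p holds at y, so ◇p is true at z.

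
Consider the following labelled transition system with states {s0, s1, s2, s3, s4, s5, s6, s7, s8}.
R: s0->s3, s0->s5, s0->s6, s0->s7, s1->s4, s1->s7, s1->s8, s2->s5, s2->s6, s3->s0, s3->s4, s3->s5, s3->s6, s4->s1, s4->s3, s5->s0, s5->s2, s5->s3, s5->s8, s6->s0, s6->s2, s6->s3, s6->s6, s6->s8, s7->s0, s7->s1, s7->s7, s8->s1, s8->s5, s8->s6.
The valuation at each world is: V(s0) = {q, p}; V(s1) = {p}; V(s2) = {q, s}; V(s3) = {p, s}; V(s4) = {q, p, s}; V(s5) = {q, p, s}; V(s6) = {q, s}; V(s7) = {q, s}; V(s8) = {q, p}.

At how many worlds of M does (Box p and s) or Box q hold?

4

Let φ = (Box p and s) or Box q. Evaluate φ at each world:
  s0 (successors {s3, s5, s6, s7}): φ is false.
  s1 (successors {s4, s7, s8}): φ is true.
  s2 (successors {s5, s6}): φ is true.
  s3 (successors {s0, s4, s5, s6}): φ is true.
  s4 (successors {s1, s3}): φ is true.
  s5 (successors {s0, s2, s3, s8}): φ is false.
  s6 (successors {s0, s2, s3, s6, s8}): φ is false.
  s7 (successors {s0, s1, s7}): φ is false.
  s8 (successors {s1, s5, s6}): φ is false.
For instance, at s6:
  At s6: Box p and s is false, Box q is false, so (Box p and s) or Box q is false.
    At s6: Box p is false, s is true, so Box p and s is false.
      At s6: Box p requires p at every successor {s0, s2, s3, s6, s8}.
        p fails at s2, so Box p is false at s6.
    At s6: Box q requires q at every successor {s0, s2, s3, s6, s8}.
      q fails at s3, so Box q is false at s6.
Satisfying worlds: {s1, s2, s3, s4}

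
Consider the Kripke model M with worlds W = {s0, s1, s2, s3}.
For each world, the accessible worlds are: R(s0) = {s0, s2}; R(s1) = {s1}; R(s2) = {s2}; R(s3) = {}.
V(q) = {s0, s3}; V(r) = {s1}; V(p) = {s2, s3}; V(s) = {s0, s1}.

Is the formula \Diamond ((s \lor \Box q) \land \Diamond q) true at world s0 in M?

At s0: \Diamond ((s \lor \Box q) \land \Diamond q) requires (s \lor \Box q) \land \Diamond q at some successor in {s0, s2}.
  (s \lor \Box q) \land \Diamond q holds at s0, so \Diamond ((s \lor \Box q) \land \Diamond q) is true at s0.
    At s0: s \lor \Box q is true, \Diamond q is true, so (s \lor \Box q) \land \Diamond q is true.
      At s0: s is true, \Box q is false, so s \lor \Box q is true.
      At s0: \Diamond q requires q at some successor in {s0, s2}.
        q holds at s0, so \Diamond q is true at s0.

Yes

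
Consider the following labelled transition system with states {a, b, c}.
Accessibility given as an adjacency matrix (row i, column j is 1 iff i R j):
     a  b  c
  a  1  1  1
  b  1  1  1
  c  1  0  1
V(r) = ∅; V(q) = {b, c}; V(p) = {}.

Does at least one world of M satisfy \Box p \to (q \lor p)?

Yes

Let φ = \Box p \to (q \lor p). Evaluate φ at each world:
  a (successors {a, b, c}): φ is true.
  b (successors {a, b, c}): φ is true.
  c (successors {a, c}): φ is true.
Detail at a (witness):
  At a: \Box p is false, q \lor p is false, so \Box p \to (q \lor p) is true.
    At a: \Box p requires p at every successor {a, b, c}.
      p fails at a, so \Box p is false at a.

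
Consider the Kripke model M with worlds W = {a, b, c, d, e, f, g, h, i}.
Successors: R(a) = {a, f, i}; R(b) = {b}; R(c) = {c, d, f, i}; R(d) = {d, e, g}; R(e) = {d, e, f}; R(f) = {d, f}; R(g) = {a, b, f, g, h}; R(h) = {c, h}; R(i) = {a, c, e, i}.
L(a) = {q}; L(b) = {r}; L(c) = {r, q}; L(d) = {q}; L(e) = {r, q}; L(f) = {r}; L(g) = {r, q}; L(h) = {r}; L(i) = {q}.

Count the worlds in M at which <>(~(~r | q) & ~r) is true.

Let φ = <>(~(~r | q) & ~r). Evaluate φ at each world:
  a (successors {a, f, i}): φ is false.
  b (successors {b}): φ is false.
  c (successors {c, d, f, i}): φ is false.
  d (successors {d, e, g}): φ is false.
  e (successors {d, e, f}): φ is false.
  f (successors {d, f}): φ is false.
  g (successors {a, b, f, g, h}): φ is false.
  h (successors {c, h}): φ is false.
  i (successors {a, c, e, i}): φ is false.
For instance, at f:
  At f: <>(~(~r | q) & ~r) requires ~(~r | q) & ~r at some successor in {d, f}.
    At d: ~(~r | q) & ~r is false.
    At f: ~(~r | q) & ~r is false.
  So <>(~(~r | q) & ~r) is false at f.
Satisfying worlds: none.

0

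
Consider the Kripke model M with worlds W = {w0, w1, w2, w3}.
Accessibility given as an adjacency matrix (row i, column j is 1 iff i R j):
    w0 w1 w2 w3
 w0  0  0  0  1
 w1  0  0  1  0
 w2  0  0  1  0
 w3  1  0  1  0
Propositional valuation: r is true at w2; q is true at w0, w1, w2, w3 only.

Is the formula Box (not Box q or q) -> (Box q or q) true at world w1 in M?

Yes

Recall that Box ψ holds at a world iff ψ holds at every accessible world, and Dia ψ holds iff ψ holds at some accessible world.
At w1: Box (not Box q or q) is true, Box q or q is true, so Box (not Box q or q) -> (Box q or q) is true.
  At w1: Box (not Box q or q) requires not Box q or q at every successor {w2}.
      At w2: not Box q is false, q is true, so not Box q or q is true.
  So Box (not Box q or q) is true at w1.
  At w1: Box q is true, q is true, so Box q or q is true.
    At w1: Box q requires q at every successor {w2}.
      At w2: q is true.
    So Box q is true at w1.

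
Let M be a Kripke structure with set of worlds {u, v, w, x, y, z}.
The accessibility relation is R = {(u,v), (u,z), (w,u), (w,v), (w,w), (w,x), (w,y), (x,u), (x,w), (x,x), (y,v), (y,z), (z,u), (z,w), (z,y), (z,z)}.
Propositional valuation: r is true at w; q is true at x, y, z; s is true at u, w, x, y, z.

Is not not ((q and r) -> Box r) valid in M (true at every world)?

Yes

Recall that Box ψ holds at a world iff ψ holds at every accessible world, and Dia ψ holds iff ψ holds at some accessible world.
Let φ = not not ((q and r) -> Box r). Evaluate φ at each world:
  u (successors {v, z}): φ is true.
  v (successors ∅): φ is true.
  w (successors {u, v, w, x, y}): φ is true.
  x (successors {u, w, x}): φ is true.
  y (successors {v, z}): φ is true.
  z (successors {u, w, y, z}): φ is true.
For instance, at y:
  At y: not ((q and r) -> Box r) is false, so not not ((q and r) -> Box r) is true.
    At y: (q and r) -> Box r is true, so not ((q and r) -> Box r) is false.
      At y: q and r is false, Box r is false, so (q and r) -> Box r is true.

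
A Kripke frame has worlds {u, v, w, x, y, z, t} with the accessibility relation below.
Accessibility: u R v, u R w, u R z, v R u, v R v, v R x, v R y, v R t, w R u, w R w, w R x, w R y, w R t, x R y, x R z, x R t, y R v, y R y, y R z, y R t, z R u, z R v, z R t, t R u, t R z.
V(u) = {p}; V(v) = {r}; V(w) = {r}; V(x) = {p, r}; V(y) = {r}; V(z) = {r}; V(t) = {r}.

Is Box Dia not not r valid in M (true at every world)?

Yes

Let φ = Box Dia not not r. Evaluate φ at each world:
  u (successors {v, w, z}): φ is true.
  v (successors {u, v, x, y, t}): φ is true.
  w (successors {u, w, x, y, t}): φ is true.
  x (successors {y, z, t}): φ is true.
  y (successors {v, y, z, t}): φ is true.
  z (successors {u, v, t}): φ is true.
  t (successors {u, z}): φ is true.
For instance, at w:
  At w: Box Dia not not r requires Dia not not r at every successor {u, w, x, y, t}.
    At u: Dia not not r is true.
    At w: Dia not not r is true.
    At x: Dia not not r is true.
    At y: Dia not not r is true.
    At t: Dia not not r is true.
  So Box Dia not not r is true at w.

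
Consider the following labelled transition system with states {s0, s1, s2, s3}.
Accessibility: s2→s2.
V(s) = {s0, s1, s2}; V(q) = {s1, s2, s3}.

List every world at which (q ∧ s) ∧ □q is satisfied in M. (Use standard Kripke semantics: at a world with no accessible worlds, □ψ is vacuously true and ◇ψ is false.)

Let φ = (q ∧ s) ∧ □q. Evaluate φ at each world:
  s0 (successors ∅): φ is false.
  s1 (successors ∅): φ is true.
  s2 (successors {s2}): φ is true.
  s3 (successors ∅): φ is false.
For instance, at s2:
  At s2: q ∧ s is true, □q is true, so (q ∧ s) ∧ □q is true.
    At s2: □q requires q at every successor {s2}.
      At s2: q is true.
    So □q is true at s2.
Satisfying worlds: {s1, s2}

s1, s2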